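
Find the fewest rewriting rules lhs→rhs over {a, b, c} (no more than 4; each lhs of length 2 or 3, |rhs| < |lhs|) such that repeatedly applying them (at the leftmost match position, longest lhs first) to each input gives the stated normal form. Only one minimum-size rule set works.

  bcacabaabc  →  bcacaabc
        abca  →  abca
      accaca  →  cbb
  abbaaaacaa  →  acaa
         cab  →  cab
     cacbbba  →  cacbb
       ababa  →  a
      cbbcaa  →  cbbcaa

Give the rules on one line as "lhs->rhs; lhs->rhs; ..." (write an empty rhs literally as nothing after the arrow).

  | bcacabaabc => bcacaabc
  | abca
  | accaca => abbca => ccca => cbb
  | abbaaaacaa => ccaaaacaa => bbaaacaa => baacaa => acaa

abb->cc; ba->; cca->bb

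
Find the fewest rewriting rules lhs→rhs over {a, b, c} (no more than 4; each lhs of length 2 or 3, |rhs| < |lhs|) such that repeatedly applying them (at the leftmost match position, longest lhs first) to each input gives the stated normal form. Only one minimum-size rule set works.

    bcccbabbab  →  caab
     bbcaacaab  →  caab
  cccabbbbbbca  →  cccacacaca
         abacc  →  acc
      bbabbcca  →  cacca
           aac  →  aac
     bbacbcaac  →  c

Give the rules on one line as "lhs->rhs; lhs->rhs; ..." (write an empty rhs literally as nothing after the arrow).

  | bcccbabbab => bccbabbab => bcbabbab => bbabbab => bbbab => caab
  | bbcaacaab => bbaacaab => bacaab => caab
  | cccabbbbbbca => cccacabbbca => cccacacaca
  | abacc => acc

ba->; bbb->ca; bc->b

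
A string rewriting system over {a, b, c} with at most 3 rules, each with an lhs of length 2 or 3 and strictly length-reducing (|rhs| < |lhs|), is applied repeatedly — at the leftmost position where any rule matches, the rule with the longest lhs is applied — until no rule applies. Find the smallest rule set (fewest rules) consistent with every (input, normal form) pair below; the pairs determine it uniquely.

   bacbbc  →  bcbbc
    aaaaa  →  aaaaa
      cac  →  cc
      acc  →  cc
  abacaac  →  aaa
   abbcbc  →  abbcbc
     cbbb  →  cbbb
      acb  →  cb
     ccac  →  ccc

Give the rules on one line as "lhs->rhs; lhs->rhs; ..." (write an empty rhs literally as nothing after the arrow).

  | bacbbc => bcbbc
  | aaaaa
  | cac => cc
  | acc => cc

ac->c; bcc->aa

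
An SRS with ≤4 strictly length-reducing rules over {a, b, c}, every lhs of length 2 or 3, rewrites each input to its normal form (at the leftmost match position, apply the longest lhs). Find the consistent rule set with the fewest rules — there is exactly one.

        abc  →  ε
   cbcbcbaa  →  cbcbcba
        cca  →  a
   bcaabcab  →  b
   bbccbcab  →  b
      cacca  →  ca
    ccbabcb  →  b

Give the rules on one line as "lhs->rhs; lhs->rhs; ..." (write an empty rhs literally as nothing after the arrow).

aa->a; ab->c; bb->b; cc->

  | abc => cc => ε
  | cbcbcbaa => cbcbcba
  | cca => a
  | bcaabcab => bcabcab => bcccab => bcab => bcc => b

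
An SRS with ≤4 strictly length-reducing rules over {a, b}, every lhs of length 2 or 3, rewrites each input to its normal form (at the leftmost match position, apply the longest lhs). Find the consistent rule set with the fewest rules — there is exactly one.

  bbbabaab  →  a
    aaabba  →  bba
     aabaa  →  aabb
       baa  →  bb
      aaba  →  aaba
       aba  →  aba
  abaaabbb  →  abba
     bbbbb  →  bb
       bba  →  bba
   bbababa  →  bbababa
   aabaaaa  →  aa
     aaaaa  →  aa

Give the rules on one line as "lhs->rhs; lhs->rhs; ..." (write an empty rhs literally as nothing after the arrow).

  | bbbabaab => abaab => abbb => a
  | aaabba => bba
  | aabaa => aabb
  | baa => bb

aaa->; baa->bb; bbb->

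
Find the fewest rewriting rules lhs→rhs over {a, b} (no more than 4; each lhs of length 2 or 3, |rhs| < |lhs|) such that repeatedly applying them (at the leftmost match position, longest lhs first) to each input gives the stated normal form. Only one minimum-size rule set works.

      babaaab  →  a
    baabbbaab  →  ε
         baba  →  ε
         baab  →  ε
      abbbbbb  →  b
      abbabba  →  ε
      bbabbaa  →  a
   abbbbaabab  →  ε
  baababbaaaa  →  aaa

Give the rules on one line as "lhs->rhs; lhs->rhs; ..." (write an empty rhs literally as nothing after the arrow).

ab->; ba->; bb->b

  | babaaab => baaab => aab => a
  | baabbbaab => abbbaab => bbaab => baab => ab => ε
  | baba => ba => ε
  | baab => ab => ε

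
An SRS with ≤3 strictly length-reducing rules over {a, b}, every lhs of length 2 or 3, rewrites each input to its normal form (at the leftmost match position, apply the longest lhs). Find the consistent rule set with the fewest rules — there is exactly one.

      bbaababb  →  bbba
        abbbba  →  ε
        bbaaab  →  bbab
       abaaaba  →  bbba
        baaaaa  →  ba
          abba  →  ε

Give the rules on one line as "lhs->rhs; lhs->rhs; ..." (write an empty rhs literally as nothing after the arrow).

aa->; aba->bb; abb->a

  | bbaababb => bbbabb => bbba
  | abbbba => abba => aa => ε
  | bbaaab => bbab
  | abaaaba => bbaaba => bbba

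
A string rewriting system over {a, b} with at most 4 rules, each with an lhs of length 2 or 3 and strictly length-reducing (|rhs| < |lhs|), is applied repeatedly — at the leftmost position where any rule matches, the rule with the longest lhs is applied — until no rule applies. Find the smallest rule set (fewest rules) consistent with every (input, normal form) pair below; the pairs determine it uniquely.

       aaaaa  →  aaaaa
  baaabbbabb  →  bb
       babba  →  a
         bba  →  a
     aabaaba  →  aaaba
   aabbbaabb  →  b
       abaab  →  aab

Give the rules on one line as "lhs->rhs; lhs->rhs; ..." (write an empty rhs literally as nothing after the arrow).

  | aaaaa
  | baaabbbabb => aabbbabb => abbabb => babb => bb
  | babba => bba => a
  | bba => a

abb->b; baa->a; bba->a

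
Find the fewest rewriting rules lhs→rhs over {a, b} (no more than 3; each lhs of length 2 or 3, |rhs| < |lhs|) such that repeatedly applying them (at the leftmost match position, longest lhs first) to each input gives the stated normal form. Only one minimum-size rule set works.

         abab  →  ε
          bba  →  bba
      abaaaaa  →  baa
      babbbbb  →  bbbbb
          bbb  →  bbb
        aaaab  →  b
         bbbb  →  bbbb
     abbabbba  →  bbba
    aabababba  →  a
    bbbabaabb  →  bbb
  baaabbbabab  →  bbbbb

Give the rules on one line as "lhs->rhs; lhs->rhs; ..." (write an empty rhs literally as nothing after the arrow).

  | abab => ab => ε
  | bba
  | abaaaaa => aaaaa => baa
  | babbbbb => bbbbb

aaa->b; ab->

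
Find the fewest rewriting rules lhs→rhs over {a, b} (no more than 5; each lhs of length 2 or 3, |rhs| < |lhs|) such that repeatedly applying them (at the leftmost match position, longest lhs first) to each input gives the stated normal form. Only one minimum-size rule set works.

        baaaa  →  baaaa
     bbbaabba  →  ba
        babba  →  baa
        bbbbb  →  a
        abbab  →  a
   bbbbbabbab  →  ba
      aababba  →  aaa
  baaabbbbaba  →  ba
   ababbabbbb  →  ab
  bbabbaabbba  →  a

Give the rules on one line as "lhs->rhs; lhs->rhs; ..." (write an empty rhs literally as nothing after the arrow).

  | baaaa
  | bbbaabba => aabba => ba
  | babba => baba => baa
  | bbbbb => bb => a

aab->; bab->ba; bb->a; bbb->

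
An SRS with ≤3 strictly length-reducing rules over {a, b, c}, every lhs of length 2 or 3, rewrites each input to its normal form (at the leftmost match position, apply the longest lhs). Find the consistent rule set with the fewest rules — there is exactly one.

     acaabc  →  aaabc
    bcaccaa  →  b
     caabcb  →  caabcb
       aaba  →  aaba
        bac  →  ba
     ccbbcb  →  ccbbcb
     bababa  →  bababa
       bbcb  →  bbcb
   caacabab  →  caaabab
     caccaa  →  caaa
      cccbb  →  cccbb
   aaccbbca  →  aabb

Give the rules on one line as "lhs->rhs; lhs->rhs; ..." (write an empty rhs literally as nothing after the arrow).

  | acaabc => aaabc
  | bcaccaa => bccaa => bca => b
  | caabcb
  | aaba

ac->a; bca->b; cca->c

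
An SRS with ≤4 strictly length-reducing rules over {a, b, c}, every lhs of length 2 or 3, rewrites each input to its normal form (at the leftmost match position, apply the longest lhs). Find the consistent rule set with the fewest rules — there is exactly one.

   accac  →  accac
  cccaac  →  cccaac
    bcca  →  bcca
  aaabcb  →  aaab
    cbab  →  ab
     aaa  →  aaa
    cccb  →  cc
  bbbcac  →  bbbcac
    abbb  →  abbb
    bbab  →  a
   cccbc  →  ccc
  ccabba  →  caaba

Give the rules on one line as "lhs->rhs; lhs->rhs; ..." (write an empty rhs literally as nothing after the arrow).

  | accac
  | cccaac
  | bcca
  | aaabcb => aaab

bba->ac; cab->aa; cb->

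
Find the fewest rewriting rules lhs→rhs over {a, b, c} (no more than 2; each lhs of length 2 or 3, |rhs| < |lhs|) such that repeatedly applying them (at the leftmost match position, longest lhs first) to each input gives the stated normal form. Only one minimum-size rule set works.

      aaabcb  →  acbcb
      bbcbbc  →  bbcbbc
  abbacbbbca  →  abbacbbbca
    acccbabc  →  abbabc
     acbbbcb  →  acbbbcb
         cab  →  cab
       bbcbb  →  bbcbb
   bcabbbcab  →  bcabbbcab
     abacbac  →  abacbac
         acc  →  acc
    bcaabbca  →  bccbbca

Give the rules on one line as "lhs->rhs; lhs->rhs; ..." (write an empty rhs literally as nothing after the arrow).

  | aaabcb => acbcb
  | bbcbbc
  | abbacbbbca
  | acccbabc => abbabc

aab->cb; ccc->b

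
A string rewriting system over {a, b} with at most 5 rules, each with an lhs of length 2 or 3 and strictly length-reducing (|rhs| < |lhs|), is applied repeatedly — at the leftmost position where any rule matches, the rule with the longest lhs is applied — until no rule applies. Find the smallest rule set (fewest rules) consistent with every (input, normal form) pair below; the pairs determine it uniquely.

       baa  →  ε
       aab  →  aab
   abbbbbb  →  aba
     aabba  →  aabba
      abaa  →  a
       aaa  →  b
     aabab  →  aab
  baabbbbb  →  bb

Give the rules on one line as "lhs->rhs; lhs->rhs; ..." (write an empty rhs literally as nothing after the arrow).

aaa->b; baa->; bab->b; bbb->ba

  | baa => ε
  | aab
  | abbbbbb => ababbb => abbb => aba
  | aabba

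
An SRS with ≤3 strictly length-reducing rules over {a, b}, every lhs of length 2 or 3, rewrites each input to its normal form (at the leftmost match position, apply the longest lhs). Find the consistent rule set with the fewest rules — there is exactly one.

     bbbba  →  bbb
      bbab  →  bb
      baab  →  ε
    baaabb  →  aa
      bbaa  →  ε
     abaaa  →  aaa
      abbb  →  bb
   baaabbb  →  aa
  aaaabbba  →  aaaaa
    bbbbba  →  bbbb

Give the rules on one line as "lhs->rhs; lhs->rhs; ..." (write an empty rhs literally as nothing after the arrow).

  | bbbba => bbb
  | bbab => bb
  | baab => ab => ε
  | baaabb => aabb => aab => aa

aab->aa; ab->; ba->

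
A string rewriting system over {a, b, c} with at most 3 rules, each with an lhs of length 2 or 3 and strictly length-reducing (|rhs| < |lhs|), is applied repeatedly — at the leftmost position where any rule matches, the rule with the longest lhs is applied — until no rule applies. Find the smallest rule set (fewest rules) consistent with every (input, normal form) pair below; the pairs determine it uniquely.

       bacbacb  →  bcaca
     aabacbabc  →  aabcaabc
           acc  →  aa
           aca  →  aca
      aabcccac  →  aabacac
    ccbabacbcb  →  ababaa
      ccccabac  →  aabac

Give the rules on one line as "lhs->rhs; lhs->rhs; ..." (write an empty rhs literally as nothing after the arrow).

aaa->aa; acb->ca; cc->a

  | bacbacb => bcaacb => bcaca
  | aabacbabc => aabcaabc
  | acc => aa
  | aca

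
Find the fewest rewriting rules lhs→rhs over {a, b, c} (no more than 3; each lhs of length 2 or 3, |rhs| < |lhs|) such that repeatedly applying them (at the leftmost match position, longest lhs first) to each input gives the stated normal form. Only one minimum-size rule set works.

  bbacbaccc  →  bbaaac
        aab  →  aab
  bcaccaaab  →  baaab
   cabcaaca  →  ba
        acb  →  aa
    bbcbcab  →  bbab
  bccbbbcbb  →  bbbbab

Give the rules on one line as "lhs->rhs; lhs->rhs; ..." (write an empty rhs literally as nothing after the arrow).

  | bbacbaccc => bbaaaccc => bbaaac
  | aab
  | bcaccaaab => bccaaab => baaab
  | cabcaaca => bcaaca => baca => ba

ca->; cb->a; cc->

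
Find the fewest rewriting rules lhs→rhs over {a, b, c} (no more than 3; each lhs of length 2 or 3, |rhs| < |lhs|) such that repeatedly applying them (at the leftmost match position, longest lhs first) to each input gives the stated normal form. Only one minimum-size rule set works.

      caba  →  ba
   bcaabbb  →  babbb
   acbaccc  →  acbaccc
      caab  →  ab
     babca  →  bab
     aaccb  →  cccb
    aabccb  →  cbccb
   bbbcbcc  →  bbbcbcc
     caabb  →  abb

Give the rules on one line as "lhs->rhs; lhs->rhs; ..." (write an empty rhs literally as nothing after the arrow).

  | caba => ba
  | bcaabbb => babbb
  | acbaccc
  | caab => ab

aa->c; ca->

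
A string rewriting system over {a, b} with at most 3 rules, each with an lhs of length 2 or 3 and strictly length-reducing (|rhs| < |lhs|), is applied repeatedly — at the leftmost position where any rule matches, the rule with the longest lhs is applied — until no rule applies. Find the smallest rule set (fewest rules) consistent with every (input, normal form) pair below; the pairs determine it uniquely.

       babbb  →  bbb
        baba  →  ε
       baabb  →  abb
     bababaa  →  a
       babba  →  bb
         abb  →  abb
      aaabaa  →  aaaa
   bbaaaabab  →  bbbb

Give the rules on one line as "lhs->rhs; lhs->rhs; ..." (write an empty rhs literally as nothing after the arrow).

  | babbb => bbb
  | baba => ba => ε
  | baabb => abb
  | bababaa => babaa => baa => a

ba->; bba->bb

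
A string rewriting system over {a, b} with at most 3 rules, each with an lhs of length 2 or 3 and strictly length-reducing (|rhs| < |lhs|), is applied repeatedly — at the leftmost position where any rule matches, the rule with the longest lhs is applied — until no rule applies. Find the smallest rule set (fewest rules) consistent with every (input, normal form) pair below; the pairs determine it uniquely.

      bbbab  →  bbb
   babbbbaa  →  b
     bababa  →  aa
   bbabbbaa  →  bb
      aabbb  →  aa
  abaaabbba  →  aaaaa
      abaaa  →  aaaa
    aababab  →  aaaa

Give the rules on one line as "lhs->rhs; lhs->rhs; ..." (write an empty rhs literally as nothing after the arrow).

  | bbbab => bbb
  | babbbbaa => bbbaa => bba => b
  | bababa => aba => aa
  | bbabbbaa => bbbbaa => bbba => bb

ab->a; bab->; bba->b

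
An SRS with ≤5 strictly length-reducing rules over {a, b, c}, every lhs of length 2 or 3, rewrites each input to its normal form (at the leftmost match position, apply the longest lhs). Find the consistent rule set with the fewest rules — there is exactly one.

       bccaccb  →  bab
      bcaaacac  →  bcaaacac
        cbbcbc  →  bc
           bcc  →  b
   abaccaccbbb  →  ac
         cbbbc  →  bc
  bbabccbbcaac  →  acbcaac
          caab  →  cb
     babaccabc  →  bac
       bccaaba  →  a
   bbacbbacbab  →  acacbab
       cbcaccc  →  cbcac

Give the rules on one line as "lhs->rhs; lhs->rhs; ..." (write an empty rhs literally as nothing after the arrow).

aab->b; bb->; bbb->cb; cc->

  | bccaccb => baccb => bab
  | bcaaacac
  | cbbcbc => ccbc => bc
  | bcc => b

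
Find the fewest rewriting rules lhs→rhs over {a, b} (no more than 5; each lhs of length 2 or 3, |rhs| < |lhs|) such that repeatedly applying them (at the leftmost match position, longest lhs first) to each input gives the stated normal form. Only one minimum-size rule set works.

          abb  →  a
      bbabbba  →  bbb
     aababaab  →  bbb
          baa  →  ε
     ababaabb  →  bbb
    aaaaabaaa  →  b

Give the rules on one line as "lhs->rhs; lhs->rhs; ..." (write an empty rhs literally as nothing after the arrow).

aaa->bb; ab->a; ba->; baa->ba

  | abb => ab => a
  | bbabbba => bbbba => bbb
  | aababaab => aaabaab => bbbaab => bbbab => bbb
  | baa => ba => ε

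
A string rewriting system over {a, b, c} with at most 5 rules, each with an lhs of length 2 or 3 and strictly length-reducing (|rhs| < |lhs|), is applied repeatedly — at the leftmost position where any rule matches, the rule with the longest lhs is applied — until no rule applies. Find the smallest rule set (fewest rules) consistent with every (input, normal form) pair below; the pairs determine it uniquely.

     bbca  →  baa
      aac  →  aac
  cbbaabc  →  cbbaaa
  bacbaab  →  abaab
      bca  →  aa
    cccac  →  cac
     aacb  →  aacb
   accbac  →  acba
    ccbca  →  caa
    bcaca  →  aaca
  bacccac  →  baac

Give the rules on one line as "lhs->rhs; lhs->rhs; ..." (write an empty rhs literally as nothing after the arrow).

bab->ab; bac->ba; bc->a; cc->c

  | bbca => baa
  | aac
  | cbbaabc => cbbaaa
  | bacbaab => babaab => abaab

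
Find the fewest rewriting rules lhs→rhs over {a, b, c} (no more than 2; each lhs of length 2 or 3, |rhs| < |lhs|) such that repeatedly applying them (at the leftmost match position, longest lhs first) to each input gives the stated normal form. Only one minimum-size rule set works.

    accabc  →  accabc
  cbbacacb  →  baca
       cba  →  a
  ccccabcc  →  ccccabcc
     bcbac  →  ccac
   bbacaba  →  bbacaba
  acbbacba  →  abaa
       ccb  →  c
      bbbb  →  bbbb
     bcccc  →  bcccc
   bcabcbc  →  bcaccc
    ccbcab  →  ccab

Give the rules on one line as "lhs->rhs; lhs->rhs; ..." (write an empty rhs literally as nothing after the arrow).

  | accabc
  | cbbacacb => bacacb => baca
  | cba => a
  | ccccabcc

bcb->cc; cb->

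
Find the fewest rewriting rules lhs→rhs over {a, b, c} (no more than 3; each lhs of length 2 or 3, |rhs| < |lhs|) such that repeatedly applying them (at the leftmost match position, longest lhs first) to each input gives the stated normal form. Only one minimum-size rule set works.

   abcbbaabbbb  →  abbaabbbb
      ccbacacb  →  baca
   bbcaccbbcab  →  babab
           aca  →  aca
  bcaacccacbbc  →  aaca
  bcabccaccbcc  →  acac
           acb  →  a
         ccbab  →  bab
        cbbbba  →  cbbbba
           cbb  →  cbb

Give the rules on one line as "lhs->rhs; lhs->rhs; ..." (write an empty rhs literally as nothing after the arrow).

acb->a; bc->; cc->

  | abcbbaabbbb => abbaabbbb
  | ccbacacb => bacacb => baca
  | bbcaccbbcab => baccbbcab => babbcab => babab
  | aca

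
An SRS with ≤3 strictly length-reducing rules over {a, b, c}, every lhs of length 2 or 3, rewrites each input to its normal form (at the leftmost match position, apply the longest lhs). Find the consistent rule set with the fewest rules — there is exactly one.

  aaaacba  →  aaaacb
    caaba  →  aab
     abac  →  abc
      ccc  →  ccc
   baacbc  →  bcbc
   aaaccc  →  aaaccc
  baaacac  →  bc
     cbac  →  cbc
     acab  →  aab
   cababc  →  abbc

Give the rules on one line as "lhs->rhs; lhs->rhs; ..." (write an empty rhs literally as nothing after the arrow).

  | aaaacba => aaaacb
  | caaba => aaba => aab
  | abac => abc
  | ccc

ba->b; ca->a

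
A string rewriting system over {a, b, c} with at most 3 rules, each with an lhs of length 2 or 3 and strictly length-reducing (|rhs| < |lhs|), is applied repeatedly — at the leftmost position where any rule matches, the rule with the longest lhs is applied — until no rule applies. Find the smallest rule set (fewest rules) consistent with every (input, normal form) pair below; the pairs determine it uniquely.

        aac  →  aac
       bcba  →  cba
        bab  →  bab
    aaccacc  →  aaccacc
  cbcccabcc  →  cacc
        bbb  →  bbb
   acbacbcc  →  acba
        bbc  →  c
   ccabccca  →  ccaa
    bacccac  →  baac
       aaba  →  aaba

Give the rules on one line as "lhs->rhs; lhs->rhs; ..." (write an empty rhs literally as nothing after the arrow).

bc->c; ccc->

  | aac
  | bcba => cba
  | bab
  | aaccacc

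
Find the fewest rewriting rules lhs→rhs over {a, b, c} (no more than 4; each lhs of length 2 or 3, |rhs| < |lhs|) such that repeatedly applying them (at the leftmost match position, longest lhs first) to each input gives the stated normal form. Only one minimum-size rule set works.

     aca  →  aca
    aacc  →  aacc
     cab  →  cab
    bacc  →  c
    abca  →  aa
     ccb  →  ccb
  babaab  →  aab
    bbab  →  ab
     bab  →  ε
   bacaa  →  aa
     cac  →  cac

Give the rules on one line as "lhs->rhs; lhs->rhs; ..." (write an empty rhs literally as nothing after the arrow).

  | aca
  | aacc
  | cab
  | bacc => bcc => c

ba->b; bb->; bc->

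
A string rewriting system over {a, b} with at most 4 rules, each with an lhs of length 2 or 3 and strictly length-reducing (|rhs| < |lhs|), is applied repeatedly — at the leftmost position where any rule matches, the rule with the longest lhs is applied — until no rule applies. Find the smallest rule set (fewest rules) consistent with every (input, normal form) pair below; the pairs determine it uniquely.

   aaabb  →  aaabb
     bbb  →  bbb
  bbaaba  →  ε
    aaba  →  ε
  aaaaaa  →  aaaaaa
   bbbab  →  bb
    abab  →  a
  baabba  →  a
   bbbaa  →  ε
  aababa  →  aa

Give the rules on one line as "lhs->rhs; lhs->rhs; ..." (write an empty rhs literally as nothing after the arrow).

aba->ba; ba->; bab->a; bba->

  | aaabb
  | bbb
  | bbaaba => aba => ba => ε
  | aaba => aba => ba => ε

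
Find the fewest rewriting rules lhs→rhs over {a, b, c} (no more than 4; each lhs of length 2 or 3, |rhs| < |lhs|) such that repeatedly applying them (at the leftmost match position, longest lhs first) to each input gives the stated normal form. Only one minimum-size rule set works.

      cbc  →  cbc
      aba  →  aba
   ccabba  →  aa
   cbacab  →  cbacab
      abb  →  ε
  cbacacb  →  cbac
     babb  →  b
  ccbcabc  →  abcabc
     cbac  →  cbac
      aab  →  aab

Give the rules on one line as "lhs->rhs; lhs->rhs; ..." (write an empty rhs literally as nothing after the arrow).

  | cbc
  | aba
  | ccabba => aabba => aa
  | cbacab

abb->; acb->; cc->a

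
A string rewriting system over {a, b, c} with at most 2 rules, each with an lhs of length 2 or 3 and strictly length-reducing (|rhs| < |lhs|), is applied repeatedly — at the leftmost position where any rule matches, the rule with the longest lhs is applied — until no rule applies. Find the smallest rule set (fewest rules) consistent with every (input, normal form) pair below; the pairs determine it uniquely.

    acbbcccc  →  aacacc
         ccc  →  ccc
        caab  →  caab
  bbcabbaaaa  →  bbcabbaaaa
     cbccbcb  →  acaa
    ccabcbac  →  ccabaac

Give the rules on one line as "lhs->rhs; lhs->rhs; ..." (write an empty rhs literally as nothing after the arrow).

  | acbbcccc => aabcccc => aacacc
  | ccc
  | caab
  | bbcabbaaaa

bcc->ca; cb->a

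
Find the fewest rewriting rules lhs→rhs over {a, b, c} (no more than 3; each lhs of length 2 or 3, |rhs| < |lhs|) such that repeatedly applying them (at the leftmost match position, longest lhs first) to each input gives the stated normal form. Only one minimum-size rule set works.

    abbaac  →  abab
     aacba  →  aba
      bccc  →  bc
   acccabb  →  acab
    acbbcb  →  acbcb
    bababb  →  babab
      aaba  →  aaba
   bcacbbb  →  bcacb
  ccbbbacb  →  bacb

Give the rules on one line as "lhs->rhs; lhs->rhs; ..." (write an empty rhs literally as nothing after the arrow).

  | abbaac => abaac => abab
  | aacba => abba => aba
  | bccc => bc
  | acccabb => acabb => acab

aac->ab; bb->b; cc->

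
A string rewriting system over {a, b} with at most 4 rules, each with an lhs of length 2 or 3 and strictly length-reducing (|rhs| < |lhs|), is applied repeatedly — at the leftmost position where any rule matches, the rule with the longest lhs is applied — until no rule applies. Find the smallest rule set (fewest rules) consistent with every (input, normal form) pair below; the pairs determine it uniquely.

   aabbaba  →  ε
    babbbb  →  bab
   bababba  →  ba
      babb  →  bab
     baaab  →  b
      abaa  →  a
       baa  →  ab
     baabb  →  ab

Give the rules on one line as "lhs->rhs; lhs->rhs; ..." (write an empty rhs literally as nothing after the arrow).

aba->; baa->ab; bb->b

  | aabbaba => aababa => aba => ε
  | babbbb => babbb => babb => bab
  | bababba => bbba => bba => ba
  | babb => bab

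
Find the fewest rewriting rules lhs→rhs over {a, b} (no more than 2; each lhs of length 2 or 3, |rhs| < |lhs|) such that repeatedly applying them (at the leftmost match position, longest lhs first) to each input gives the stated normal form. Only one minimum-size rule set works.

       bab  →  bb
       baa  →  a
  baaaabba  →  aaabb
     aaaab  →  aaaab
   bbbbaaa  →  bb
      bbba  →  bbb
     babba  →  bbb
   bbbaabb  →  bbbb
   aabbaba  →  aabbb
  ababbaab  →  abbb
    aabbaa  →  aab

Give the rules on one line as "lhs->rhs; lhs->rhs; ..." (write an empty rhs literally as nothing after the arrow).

ba->b; baa->a

  | bab => bb
  | baa => a
  | baaaabba => aaabba => aaabb
  | aaaab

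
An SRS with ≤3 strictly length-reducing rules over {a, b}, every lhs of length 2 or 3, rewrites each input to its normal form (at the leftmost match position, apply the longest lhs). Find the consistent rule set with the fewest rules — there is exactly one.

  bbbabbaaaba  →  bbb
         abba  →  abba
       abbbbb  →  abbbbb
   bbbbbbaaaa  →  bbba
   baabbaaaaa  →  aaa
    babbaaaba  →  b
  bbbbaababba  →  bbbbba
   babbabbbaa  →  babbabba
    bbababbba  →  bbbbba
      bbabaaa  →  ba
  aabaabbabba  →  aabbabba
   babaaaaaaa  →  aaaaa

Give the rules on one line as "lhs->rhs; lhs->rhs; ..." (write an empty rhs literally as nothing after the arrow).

  | bbbabbaaaba => bbbabaaba => bbbaba => bbb
  | abba
  | abbbbb
  | bbbbbbaaaa => bbbbbaaa => bbbbaa => bbba

aba->; baa->a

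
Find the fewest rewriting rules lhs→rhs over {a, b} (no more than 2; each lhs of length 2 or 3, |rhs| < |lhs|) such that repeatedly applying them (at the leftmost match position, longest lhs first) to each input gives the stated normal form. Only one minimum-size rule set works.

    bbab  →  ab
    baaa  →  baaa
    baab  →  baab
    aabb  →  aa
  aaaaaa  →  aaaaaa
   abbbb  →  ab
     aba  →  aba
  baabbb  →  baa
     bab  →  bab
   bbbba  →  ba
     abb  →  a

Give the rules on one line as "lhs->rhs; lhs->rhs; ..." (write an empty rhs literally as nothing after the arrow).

  | bbab => ab
  | baaa
  | baab
  | aabb => aa

bb->; bbb->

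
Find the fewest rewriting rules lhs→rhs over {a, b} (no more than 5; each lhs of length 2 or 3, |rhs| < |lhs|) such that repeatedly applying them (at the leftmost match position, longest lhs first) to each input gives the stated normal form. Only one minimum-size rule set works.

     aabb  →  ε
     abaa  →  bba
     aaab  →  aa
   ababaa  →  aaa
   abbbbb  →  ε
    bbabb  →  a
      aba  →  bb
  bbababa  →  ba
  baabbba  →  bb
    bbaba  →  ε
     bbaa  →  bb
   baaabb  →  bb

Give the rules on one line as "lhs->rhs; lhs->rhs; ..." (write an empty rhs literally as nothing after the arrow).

  | aabb => ab => ε
  | abaa => bba
  | aaab => aa
  | ababaa => bbbaa => aaa

ab->; aba->bb; baa->b; bbb->a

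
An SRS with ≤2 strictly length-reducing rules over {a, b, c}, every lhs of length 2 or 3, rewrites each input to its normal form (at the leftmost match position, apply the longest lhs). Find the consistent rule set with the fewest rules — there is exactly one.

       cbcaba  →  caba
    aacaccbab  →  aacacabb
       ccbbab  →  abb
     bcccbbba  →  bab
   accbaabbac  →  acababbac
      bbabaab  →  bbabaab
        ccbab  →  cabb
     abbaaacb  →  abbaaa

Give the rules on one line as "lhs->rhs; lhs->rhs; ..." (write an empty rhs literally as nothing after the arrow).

cb->; cba->ab

  | cbcaba => caba
  | aacaccbab => aacacabb
  | ccbbab => cbab => abb
  | bcccbbba => bccbba => bcba => bab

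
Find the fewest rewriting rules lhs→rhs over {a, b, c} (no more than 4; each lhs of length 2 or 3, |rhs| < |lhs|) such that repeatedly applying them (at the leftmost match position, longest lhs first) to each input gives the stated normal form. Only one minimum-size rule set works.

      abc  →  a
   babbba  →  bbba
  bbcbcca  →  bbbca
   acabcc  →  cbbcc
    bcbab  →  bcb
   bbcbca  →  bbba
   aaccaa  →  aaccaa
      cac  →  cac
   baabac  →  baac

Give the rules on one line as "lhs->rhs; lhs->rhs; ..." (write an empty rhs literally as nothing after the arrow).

  | abc => a
  | babbba => bbba
  | bbcbcca => bbbca
  | acabcc => cbbcc

ab->; abc->a; aca->cb; cbc->b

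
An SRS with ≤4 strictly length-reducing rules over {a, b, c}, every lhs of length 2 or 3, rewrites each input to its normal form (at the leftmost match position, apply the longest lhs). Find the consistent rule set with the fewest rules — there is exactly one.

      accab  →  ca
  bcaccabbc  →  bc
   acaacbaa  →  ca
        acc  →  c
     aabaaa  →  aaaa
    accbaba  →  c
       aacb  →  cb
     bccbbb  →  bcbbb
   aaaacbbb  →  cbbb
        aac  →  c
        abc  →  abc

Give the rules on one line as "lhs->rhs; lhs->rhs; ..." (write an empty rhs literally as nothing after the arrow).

ac->c; ba->; cab->ca; cc->c

  | accab => ccab => cab => ca
  | bcaccabbc => bcccabbc => bccabbc => bcabbc => bcabc => bcac => bcc => bc
  | acaacbaa => caacbaa => cacbaa => ccbaa => cbaa => ca
  | acc => cc => c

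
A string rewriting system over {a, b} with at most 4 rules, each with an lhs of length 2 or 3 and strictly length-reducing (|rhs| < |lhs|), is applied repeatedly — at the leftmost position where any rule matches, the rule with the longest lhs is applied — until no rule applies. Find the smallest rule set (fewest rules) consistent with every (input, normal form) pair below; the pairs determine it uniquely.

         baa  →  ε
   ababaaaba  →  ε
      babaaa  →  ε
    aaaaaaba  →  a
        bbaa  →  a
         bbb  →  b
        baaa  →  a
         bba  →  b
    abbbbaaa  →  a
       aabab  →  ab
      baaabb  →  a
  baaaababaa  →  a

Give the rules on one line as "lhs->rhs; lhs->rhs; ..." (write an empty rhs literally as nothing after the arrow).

aa->; ba->a; bb->; bba->b

  | baa => aa => ε
  | ababaaaba => aabaaaba => baaaba => aaaba => aba => aa => ε
  | babaaa => abaaa => aaaa => aa => ε
  | aaaaaaba => aaaaba => aaba => ba => a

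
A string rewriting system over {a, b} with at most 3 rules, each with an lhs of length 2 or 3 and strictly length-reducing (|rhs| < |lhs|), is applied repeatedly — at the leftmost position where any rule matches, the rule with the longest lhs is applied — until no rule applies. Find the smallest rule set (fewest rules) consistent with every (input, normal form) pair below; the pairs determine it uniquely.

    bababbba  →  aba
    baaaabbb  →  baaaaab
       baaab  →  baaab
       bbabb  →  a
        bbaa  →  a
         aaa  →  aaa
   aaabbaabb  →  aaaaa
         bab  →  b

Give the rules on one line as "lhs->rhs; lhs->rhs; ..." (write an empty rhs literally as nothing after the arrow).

  | bababbba => babbba => bbba => aba
  | baaaabbb => baaaaab
  | baaab
  | bbabb => bb => a

bab->b; bb->a; bba->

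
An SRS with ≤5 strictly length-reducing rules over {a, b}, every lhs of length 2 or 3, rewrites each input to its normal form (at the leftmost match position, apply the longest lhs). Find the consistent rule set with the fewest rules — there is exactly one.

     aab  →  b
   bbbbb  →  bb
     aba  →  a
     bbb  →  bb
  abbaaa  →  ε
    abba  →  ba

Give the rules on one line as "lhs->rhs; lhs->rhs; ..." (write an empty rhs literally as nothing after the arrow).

  | aab => b
  | bbbbb => bbbb => bbb => bb
  | aba => a
  | bbb => bb

aa->; ab->; baa->a; bbb->bb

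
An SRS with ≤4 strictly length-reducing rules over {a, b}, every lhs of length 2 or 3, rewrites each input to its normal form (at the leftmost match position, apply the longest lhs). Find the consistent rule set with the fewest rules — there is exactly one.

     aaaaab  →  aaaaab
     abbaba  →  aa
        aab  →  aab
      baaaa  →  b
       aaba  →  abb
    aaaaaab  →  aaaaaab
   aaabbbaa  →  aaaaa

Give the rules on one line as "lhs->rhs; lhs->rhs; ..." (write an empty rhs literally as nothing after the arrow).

  | aaaaab
  | abbaba => abbba => aa
  | aab
  | baaaa => baaa => baa => ba => b

aba->bb; ba->b; bbb->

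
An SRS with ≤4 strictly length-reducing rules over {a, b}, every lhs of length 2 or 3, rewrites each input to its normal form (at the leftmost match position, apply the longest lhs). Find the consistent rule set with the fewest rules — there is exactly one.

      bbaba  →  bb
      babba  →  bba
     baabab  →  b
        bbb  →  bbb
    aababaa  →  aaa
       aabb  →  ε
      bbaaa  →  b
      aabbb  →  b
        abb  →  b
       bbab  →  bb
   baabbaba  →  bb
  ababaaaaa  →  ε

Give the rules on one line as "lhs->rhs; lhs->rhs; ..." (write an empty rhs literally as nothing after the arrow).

aab->a; ab->; aba->ab; baa->ab

  | bbaba => bbab => bb
  | babba => bba
  | baabab => abbab => bab => b
  | bbb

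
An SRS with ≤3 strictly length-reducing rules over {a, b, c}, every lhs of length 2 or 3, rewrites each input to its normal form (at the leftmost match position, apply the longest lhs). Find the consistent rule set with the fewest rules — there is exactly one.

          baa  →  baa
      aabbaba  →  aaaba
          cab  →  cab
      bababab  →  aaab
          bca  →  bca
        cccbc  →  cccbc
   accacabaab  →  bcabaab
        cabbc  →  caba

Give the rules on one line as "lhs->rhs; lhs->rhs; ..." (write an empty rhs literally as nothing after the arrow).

  | baa
  | aabbaba => aababa => aaaba
  | cab
  | bababab => ababab => aabab => aaab

ac->b; bab->ab; bbc->ba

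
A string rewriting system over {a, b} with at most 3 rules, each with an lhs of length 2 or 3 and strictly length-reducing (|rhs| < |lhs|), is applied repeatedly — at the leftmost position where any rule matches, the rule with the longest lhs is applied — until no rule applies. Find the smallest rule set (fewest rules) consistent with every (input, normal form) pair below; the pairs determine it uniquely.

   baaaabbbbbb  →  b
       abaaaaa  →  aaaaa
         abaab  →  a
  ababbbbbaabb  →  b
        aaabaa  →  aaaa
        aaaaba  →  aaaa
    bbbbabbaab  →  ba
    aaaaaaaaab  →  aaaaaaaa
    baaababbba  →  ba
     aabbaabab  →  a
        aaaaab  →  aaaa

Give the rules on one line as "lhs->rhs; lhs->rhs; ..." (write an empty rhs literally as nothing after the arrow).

  | baaaabbbbbb => baaabbbbb => baabbbb => babbb => bbb => bb => b
  | abaaaaa => aaaaa
  | abaab => aab => a
  | ababbbbbaabb => abbbbbaabb => bbbbaabb => bbbaabb => bbaabb => baabb => bab => b

ab->; bb->b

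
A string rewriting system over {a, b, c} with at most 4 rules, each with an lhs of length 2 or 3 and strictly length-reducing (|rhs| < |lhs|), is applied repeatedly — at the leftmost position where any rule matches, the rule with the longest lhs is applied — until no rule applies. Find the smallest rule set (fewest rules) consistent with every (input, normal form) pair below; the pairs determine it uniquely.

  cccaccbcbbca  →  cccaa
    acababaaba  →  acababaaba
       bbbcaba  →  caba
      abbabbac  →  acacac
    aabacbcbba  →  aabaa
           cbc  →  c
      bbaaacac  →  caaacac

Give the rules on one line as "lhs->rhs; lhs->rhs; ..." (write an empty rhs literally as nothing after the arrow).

acc->a; bb->c; bc->

  | cccaccbcbbca => cccabcbbca => cccabbca => cccacca => cccaa
  | acababaaba
  | bbbcaba => cbcaba => caba
  | abbabbac => acabbac => acacac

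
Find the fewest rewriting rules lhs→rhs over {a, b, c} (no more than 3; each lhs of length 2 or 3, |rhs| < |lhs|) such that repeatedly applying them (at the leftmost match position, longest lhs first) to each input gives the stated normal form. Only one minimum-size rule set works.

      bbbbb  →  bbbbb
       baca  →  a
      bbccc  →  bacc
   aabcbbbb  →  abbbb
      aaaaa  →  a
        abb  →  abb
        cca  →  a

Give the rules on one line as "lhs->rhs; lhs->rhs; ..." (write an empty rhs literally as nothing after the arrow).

  | bbbbb
  | baca => baa => bc => a
  | bbccc => bacc
  | aabcbbbb => cbcbbbb => cabbbb => abbbb

aa->c; bc->a; ca->a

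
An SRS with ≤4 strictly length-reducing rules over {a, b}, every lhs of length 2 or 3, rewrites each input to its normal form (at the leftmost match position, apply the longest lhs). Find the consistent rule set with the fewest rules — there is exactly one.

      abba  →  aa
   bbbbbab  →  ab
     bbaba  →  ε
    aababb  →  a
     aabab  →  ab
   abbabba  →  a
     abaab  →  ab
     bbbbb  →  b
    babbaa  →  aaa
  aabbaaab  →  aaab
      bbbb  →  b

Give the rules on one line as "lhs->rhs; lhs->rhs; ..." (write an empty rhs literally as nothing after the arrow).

  | abba => baa => aa
  | bbbbbab => bbbbab => bbbab => bbab => bab => ab
  | bbaba => baba => aba => ε
  | aababb => abb => ba => a

aba->; abb->ba; ba->a; bb->b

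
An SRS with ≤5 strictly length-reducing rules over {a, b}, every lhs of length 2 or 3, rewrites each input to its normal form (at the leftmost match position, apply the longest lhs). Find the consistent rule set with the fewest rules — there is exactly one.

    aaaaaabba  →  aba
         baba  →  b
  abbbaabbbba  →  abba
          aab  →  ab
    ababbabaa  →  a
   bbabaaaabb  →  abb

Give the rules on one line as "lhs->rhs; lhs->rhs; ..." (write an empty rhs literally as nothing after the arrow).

aa->b; aab->ab; baa->a; bab->a

  | aaaaaabba => baaaabba => aaabba => babba => aba
  | baba => aa => b
  | abbbaabbbba => abbabbbba => ababbba => aabba => abba
  | aab => ab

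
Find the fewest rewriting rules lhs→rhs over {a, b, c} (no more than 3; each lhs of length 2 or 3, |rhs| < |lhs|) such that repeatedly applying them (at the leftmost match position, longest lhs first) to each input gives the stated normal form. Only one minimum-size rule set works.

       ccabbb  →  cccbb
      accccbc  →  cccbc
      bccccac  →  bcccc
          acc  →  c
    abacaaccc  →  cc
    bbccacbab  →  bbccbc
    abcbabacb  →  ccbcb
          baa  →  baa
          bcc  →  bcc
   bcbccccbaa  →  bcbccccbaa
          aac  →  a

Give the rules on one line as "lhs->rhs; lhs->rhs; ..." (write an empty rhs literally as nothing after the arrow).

  | ccabbb => cccbb
  | accccbc => cccbc
  | bccccac => bcccc
  | acc => c

ab->c; ac->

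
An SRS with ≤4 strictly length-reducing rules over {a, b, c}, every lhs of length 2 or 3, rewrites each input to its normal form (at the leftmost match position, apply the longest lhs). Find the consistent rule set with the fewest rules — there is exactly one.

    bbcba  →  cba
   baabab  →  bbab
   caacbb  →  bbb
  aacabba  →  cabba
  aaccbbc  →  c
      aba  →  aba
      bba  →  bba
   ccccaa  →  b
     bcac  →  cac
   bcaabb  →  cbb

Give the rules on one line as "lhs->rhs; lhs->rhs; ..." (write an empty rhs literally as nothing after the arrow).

aa->; bc->c; cc->b

  | bbcba => bcba => cba
  | baabab => bbab
  | caacbb => ccbb => bbb
  | aacabba => cabba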